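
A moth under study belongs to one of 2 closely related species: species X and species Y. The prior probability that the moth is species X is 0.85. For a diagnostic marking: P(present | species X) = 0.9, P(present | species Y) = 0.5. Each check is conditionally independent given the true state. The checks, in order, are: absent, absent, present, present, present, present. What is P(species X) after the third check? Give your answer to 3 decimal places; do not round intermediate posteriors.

After 'absent': P(species X) = 0.1·0.8500 / (0.1·0.8500 + 0.5·0.1500) ≈ 0.5312
After 'absent': P(species X) = 0.1·0.5312 / (0.1·0.5312 + 0.5·0.4688) ≈ 0.1848
After 'present': P(species X) = 0.9·0.1848 / (0.9·0.1848 + 0.5·0.8152) ≈ 0.2898

0.290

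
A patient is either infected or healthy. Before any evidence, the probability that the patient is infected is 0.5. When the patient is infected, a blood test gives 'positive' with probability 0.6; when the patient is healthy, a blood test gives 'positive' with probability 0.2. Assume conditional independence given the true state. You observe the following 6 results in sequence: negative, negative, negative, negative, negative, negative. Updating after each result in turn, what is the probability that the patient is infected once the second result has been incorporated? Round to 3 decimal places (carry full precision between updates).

0.200

After 'negative': P(infected) = 0.4·0.5000 / (0.4·0.5000 + 0.8·0.5000) ≈ 0.3333
After 'negative': P(infected) = 0.4·0.3333 / (0.4·0.3333 + 0.8·0.6667) ≈ 0.2000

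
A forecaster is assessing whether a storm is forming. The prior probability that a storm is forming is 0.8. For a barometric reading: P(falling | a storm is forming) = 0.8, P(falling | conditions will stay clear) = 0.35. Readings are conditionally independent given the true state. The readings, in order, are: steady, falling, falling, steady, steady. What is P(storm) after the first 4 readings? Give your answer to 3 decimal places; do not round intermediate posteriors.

0.664

Apply Bayes' rule sequentially, carrying P(storm) forward.
After 'steady': P(storm) = 0.2·0.8000 / (0.2·0.8000 + 0.65·0.2000) ≈ 0.5517
After 'falling': P(storm) = 0.8·0.5517 / (0.8·0.5517 + 0.35·0.4483) ≈ 0.7378
After 'falling': P(storm) = 0.8·0.7378 / (0.8·0.7378 + 0.35·0.2622) ≈ 0.8654
After 'steady': P(storm) = 0.2·0.8654 / (0.2·0.8654 + 0.65·0.1346) ≈ 0.6643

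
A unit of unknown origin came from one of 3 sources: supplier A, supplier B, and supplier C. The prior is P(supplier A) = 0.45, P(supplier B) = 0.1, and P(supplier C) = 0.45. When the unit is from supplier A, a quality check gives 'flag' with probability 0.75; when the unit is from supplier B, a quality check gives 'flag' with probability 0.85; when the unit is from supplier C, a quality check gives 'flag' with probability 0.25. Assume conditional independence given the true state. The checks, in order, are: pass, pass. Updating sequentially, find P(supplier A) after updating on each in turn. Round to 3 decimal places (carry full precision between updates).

0.099

Apply Bayes' rule sequentially, carrying P(supplier A) forward.
After 'pass': normaliser = 0.25·0.4500 + 0.15·0.1000 + 0.75·0.4500; P(supplier A) ≈ 0.2419, P(supplier B) ≈ 0.0323, P(supplier C) ≈ 0.7258
After 'pass': normaliser = 0.25·0.2419 + 0.15·0.0323 + 0.75·0.7258; P(supplier A) ≈ 0.0992, P(supplier B) ≈ 0.0079, P(supplier C) ≈ 0.8929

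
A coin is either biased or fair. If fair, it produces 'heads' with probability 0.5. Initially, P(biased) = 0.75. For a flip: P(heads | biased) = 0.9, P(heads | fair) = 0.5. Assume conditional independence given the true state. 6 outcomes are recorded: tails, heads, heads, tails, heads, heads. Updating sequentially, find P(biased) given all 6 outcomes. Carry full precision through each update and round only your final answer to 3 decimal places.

After 'tails': P(biased) = 0.1·0.7500 / (0.1·0.7500 + 0.5·0.2500) ≈ 0.3750
After 'heads': P(biased) = 0.9·0.3750 / (0.9·0.3750 + 0.5·0.6250) ≈ 0.5192
After 'heads': P(biased) = 0.9·0.5192 / (0.9·0.5192 + 0.5·0.4808) ≈ 0.6603
After 'tails': P(biased) = 0.1·0.6603 / (0.1·0.6603 + 0.5·0.3397) ≈ 0.2800
After 'heads': P(biased) = 0.9·0.2800 / (0.9·0.2800 + 0.5·0.7200) ≈ 0.4117
After 'heads': P(biased) = 0.9·0.4117 / (0.9·0.4117 + 0.5·0.5883) ≈ 0.5575

0.557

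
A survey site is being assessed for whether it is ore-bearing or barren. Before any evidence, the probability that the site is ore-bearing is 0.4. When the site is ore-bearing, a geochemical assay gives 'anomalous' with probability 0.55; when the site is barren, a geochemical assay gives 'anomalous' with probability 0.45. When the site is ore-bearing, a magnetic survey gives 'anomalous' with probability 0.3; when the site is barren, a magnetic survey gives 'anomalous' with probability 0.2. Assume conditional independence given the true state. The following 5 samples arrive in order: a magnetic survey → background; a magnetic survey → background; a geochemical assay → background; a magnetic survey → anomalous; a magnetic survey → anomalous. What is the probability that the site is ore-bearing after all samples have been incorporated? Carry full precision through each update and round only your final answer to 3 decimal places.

0.484

After a magnetic survey='background': P(ore) = 0.7·0.4000 / (0.7·0.4000 + 0.8·0.6000) ≈ 0.3684
After a magnetic survey='background': P(ore) = 0.7·0.3684 / (0.7·0.3684 + 0.8·0.6316) ≈ 0.3379
After a geochemical assay='background': P(ore) = 0.45·0.3379 / (0.45·0.3379 + 0.55·0.6621) ≈ 0.2946
After a magnetic survey='anomalous': P(ore) = 0.3·0.2946 / (0.3·0.2946 + 0.2·0.7054) ≈ 0.3852
After a magnetic survey='anomalous': P(ore) = 0.3·0.3852 / (0.3·0.3852 + 0.2·0.6148) ≈ 0.4844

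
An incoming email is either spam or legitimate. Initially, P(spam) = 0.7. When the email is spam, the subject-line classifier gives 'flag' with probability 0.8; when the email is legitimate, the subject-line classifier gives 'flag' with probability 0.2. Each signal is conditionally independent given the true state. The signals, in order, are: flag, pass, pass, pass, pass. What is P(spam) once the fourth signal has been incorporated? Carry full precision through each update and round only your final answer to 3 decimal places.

After 'flag': P(spam) = 0.8·0.7000 / (0.8·0.7000 + 0.2·0.3000) ≈ 0.9032
After 'pass': P(spam) = 0.2·0.9032 / (0.2·0.9032 + 0.8·0.0968) ≈ 0.7000
After 'pass': P(spam) = 0.2·0.7000 / (0.2·0.7000 + 0.8·0.3000) ≈ 0.3684
After 'pass': P(spam) = 0.2·0.3684 / (0.2·0.3684 + 0.8·0.6316) ≈ 0.1273

0.127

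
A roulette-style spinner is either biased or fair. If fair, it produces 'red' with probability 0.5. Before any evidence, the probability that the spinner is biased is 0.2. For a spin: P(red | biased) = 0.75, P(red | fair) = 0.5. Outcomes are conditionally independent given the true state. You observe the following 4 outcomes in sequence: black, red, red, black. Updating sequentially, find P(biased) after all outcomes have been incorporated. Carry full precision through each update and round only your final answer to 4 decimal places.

After 'black': P(biased) = 0.25·0.2000 / (0.25·0.2000 + 0.5·0.8000) ≈ 0.1111
After 'red': P(biased) = 0.75·0.1111 / (0.75·0.1111 + 0.5·0.8889) ≈ 0.1579
After 'red': P(biased) = 0.75·0.1579 / (0.75·0.1579 + 0.5·0.8421) ≈ 0.2195
After 'black': P(biased) = 0.25·0.2195 / (0.25·0.2195 + 0.5·0.7805) ≈ 0.1233

0.1233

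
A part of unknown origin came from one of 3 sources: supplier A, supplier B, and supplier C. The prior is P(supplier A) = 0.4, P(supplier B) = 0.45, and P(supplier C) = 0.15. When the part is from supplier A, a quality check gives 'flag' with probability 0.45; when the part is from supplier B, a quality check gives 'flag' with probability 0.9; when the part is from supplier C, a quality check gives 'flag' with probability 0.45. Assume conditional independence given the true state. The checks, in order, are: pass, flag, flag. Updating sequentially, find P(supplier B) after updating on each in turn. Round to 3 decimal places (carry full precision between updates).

After 'pass': normaliser = 0.55·0.4000 + 0.1·0.4500 + 0.55·0.1500; P(supplier A) ≈ 0.6331, P(supplier B) ≈ 0.1295, P(supplier C) ≈ 0.2374
After 'flag': normaliser = 0.45·0.6331 + 0.9·0.1295 + 0.45·0.2374; P(supplier A) ≈ 0.5605, P(supplier B) ≈ 0.2293, P(supplier C) ≈ 0.2102
After 'flag': normaliser = 0.45·0.5605 + 0.9·0.2293 + 0.45·0.2102; P(supplier A) ≈ 0.4560, P(supplier B) ≈ 0.3731, P(supplier C) ≈ 0.1710

0.373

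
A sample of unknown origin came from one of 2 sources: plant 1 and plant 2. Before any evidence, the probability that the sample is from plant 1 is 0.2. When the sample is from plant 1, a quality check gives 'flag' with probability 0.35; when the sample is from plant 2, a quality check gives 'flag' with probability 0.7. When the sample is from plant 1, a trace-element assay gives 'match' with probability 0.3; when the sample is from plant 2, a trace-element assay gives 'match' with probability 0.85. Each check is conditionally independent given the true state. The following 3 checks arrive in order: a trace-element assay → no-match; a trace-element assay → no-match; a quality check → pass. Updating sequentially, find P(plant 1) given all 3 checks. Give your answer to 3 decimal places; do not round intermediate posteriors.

Apply Bayes' rule sequentially, carrying P(plant 1) forward.
After a trace-element assay='no-match': P(plant 1) = 0.7·0.2000 / (0.7·0.2000 + 0.15·0.8000) ≈ 0.5385
After a trace-element assay='no-match': P(plant 1) = 0.7·0.5385 / (0.7·0.5385 + 0.15·0.4615) ≈ 0.8448
After a quality check='pass': P(plant 1) = 0.65·0.8448 / (0.65·0.8448 + 0.3·0.1552) ≈ 0.9219

0.922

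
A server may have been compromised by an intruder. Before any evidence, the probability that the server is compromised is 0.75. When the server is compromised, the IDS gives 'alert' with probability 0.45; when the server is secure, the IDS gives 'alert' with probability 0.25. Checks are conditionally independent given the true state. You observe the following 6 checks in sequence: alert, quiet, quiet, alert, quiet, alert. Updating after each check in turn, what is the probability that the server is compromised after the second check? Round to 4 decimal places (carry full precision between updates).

After 'alert': P(compromised) = 0.45·0.7500 / (0.45·0.7500 + 0.25·0.2500) ≈ 0.8438
After 'quiet': P(compromised) = 0.55·0.8438 / (0.55·0.8438 + 0.75·0.1562) ≈ 0.7984

0.7984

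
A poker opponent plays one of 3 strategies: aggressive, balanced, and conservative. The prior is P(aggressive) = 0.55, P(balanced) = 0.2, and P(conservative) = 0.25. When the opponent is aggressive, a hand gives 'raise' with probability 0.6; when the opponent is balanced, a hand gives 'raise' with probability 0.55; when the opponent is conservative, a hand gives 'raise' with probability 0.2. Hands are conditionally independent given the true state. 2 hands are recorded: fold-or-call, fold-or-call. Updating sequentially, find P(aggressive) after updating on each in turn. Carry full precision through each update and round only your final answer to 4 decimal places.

0.3050

After 'fold-or-call': normaliser = 0.4·0.5500 + 0.45·0.2000 + 0.8·0.2500; P(aggressive) ≈ 0.4314, P(balanced) ≈ 0.1765, P(conservative) ≈ 0.3922
After 'fold-or-call': normaliser = 0.4·0.4314 + 0.45·0.1765 + 0.8·0.3922; P(aggressive) ≈ 0.3050, P(balanced) ≈ 0.1404, P(conservative) ≈ 0.5546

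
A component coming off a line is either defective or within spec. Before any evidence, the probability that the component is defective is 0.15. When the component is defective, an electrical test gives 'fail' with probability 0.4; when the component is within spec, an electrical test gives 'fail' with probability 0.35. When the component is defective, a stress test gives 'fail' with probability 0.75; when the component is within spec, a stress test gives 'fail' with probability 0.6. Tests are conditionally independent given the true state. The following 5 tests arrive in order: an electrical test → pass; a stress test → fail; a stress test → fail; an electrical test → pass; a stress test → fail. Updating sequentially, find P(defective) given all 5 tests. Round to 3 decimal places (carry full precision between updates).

After an electrical test='pass': P(defective) = 0.6·0.1500 / (0.6·0.1500 + 0.65·0.8500) ≈ 0.1401
After a stress test='fail': P(defective) = 0.75·0.1401 / (0.75·0.1401 + 0.6·0.8599) ≈ 0.1692
After a stress test='fail': P(defective) = 0.75·0.1692 / (0.75·0.1692 + 0.6·0.8308) ≈ 0.2029
After an electrical test='pass': P(defective) = 0.6·0.2029 / (0.6·0.2029 + 0.65·0.7971) ≈ 0.1902
After a stress test='fail': P(defective) = 0.75·0.1902 / (0.75·0.1902 + 0.6·0.8098) ≈ 0.2270

0.227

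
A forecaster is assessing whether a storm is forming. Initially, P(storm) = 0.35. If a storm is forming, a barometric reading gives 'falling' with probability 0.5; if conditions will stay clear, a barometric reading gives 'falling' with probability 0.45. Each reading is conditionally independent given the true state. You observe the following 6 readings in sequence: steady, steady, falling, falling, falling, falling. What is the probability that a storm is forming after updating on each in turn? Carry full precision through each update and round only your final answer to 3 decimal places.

After 'steady': P(storm) = 0.5·0.3500 / (0.5·0.3500 + 0.55·0.6500) ≈ 0.3286
After 'steady': P(storm) = 0.5·0.3286 / (0.5·0.3286 + 0.55·0.6714) ≈ 0.3080
After 'falling': P(storm) = 0.5·0.3080 / (0.5·0.3080 + 0.45·0.6920) ≈ 0.3309
After 'falling': P(storm) = 0.5·0.3309 / (0.5·0.3309 + 0.45·0.6691) ≈ 0.3546
After 'falling': P(storm) = 0.5·0.3546 / (0.5·0.3546 + 0.45·0.6454) ≈ 0.3791
After 'falling': P(storm) = 0.5·0.3791 / (0.5·0.3791 + 0.45·0.6209) ≈ 0.4041

0.404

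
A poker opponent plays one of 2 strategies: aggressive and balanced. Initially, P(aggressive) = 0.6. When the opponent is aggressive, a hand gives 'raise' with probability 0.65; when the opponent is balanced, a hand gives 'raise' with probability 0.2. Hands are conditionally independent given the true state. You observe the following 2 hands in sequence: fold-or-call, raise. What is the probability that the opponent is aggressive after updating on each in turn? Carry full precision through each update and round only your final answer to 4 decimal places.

0.6808

After 'fold-or-call': P(aggressive) = 0.35·0.6000 / (0.35·0.6000 + 0.8·0.4000) ≈ 0.3962
After 'raise': P(aggressive) = 0.65·0.3962 / (0.65·0.3962 + 0.2·0.6038) ≈ 0.6808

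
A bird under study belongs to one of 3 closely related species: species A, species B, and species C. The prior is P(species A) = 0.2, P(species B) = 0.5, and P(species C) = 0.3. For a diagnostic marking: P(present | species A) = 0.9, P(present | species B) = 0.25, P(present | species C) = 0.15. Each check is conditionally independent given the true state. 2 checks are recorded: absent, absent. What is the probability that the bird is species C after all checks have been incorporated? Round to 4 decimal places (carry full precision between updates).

0.4335

Each posterior becomes the prior for the next update.
After 'absent': normaliser = 0.1·0.2000 + 0.75·0.5000 + 0.85·0.3000; P(species A) ≈ 0.0308, P(species B) ≈ 0.5769, P(species C) ≈ 0.3923
After 'absent': normaliser = 0.1·0.0308 + 0.75·0.5769 + 0.85·0.3923; P(species A) ≈ 0.0040, P(species B) ≈ 0.5625, P(species C) ≈ 0.4335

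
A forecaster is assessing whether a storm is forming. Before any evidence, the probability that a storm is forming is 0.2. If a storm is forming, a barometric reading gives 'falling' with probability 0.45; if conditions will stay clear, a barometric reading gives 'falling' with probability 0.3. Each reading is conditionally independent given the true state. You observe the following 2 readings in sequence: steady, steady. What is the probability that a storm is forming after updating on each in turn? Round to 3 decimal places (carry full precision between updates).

0.134

Each posterior becomes the prior for the next update.
After 'steady': P(storm) = 0.55·0.2000 / (0.55·0.2000 + 0.7·0.8000) ≈ 0.1642
After 'steady': P(storm) = 0.55·0.1642 / (0.55·0.1642 + 0.7·0.8358) ≈ 0.1337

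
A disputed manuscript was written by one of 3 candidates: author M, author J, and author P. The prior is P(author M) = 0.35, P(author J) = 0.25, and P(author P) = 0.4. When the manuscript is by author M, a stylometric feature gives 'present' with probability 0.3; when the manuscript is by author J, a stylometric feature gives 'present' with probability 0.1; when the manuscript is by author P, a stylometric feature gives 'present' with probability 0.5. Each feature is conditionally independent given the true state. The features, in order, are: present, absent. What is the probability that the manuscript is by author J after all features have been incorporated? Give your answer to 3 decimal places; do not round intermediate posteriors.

Each posterior becomes the prior for the next update.
After 'present': normaliser = 0.3·0.3500 + 0.1·0.2500 + 0.5·0.4000; P(author M) ≈ 0.3182, P(author J) ≈ 0.0758, P(author P) ≈ 0.6061
After 'absent': normaliser = 0.7·0.3182 + 0.9·0.0758 + 0.5·0.6061; P(author M) ≈ 0.3750, P(author J) ≈ 0.1148, P(author P) ≈ 0.5102

0.115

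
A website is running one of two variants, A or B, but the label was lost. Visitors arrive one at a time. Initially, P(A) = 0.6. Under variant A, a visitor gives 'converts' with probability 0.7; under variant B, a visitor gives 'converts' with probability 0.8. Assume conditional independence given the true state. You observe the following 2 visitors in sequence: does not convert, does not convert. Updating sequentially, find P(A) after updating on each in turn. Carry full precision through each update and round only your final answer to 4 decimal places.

0.7714

After 'does not convert': P(A) = 0.3·0.6000 / (0.3·0.6000 + 0.2·0.4000) ≈ 0.6923
After 'does not convert': P(A) = 0.3·0.6923 / (0.3·0.6923 + 0.2·0.3077) ≈ 0.7714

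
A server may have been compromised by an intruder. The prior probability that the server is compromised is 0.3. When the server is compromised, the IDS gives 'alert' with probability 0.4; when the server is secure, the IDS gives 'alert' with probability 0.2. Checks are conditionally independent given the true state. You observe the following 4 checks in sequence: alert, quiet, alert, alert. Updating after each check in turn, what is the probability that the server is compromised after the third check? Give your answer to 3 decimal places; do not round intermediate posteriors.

0.563

After 'alert': P(compromised) = 0.4·0.3000 / (0.4·0.3000 + 0.2·0.7000) ≈ 0.4615
After 'quiet': P(compromised) = 0.6·0.4615 / (0.6·0.4615 + 0.8·0.5385) ≈ 0.3913
After 'alert': P(compromised) = 0.4·0.3913 / (0.4·0.3913 + 0.2·0.6087) ≈ 0.5625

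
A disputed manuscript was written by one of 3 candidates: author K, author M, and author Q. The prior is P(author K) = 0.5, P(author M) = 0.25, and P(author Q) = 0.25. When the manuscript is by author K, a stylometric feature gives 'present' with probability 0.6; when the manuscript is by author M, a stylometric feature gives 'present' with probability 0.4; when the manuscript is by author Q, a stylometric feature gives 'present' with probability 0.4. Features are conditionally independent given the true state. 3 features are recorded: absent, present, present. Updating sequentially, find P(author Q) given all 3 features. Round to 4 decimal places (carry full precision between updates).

Apply Bayes' rule sequentially, carrying P(author Q) forward.
After 'absent': normaliser = 0.4·0.5000 + 0.6·0.2500 + 0.6·0.2500; P(author K) ≈ 0.4000, P(author M) ≈ 0.3000, P(author Q) ≈ 0.3000
After 'present': normaliser = 0.6·0.4000 + 0.4·0.3000 + 0.4·0.3000; P(author K) ≈ 0.5000, P(author M) ≈ 0.2500, P(author Q) ≈ 0.2500
After 'present': normaliser = 0.6·0.5000 + 0.4·0.2500 + 0.4·0.2500; P(author K) ≈ 0.6000, P(author M) ≈ 0.2000, P(author Q) ≈ 0.2000

0.2000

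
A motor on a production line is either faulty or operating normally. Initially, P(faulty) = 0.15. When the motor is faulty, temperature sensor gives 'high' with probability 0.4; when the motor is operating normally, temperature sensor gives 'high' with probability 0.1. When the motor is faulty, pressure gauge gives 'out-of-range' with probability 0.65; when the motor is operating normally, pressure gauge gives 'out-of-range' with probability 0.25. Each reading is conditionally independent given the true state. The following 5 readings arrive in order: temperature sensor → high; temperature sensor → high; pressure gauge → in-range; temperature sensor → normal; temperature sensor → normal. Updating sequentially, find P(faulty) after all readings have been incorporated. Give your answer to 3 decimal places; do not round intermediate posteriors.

0.369

After temperature sensor='high': P(faulty) = 0.4·0.1500 / (0.4·0.1500 + 0.1·0.8500) ≈ 0.4138
After temperature sensor='high': P(faulty) = 0.4·0.4138 / (0.4·0.4138 + 0.1·0.5862) ≈ 0.7385
After pressure gauge='in-range': P(faulty) = 0.35·0.7385 / (0.35·0.7385 + 0.75·0.2615) ≈ 0.5685
After temperature sensor='normal': P(faulty) = 0.6·0.5685 / (0.6·0.5685 + 0.9·0.4315) ≈ 0.4676
After temperature sensor='normal': P(faulty) = 0.6·0.4676 / (0.6·0.4676 + 0.9·0.5324) ≈ 0.3693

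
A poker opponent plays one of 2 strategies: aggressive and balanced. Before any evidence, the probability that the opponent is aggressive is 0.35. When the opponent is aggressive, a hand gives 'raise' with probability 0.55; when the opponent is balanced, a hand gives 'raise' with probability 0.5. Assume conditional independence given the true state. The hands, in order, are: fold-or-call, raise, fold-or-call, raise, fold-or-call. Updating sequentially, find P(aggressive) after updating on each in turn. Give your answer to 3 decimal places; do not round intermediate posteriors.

After 'fold-or-call': P(aggressive) = 0.45·0.3500 / (0.45·0.3500 + 0.5·0.6500) ≈ 0.3264
After 'raise': P(aggressive) = 0.55·0.3264 / (0.55·0.3264 + 0.5·0.6736) ≈ 0.3477
After 'fold-or-call': P(aggressive) = 0.45·0.3477 / (0.45·0.3477 + 0.5·0.6523) ≈ 0.3242
After 'raise': P(aggressive) = 0.55·0.3242 / (0.55·0.3242 + 0.5·0.6758) ≈ 0.3454
After 'fold-or-call': P(aggressive) = 0.45·0.3454 / (0.45·0.3454 + 0.5·0.6546) ≈ 0.3220

0.322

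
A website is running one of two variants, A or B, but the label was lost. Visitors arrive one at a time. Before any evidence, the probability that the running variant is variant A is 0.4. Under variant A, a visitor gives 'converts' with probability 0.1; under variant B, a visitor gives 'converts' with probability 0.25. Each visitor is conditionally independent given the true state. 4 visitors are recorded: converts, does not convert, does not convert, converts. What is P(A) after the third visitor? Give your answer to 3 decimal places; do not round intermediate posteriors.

0.277

After 'converts': P(A) = 0.1·0.4000 / (0.1·0.4000 + 0.25·0.6000) ≈ 0.2105
After 'does not convert': P(A) = 0.9·0.2105 / (0.9·0.2105 + 0.75·0.7895) ≈ 0.2424
After 'does not convert': P(A) = 0.9·0.2424 / (0.9·0.2424 + 0.75·0.7576) ≈ 0.2775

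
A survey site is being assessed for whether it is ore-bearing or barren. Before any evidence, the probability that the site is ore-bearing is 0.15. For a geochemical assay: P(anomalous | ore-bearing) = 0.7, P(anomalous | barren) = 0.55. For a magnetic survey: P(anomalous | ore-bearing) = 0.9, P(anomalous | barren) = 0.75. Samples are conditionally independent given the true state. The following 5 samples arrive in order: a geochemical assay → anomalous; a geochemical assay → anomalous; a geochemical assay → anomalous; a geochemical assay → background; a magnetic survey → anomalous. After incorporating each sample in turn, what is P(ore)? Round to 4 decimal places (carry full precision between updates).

After a geochemical assay='anomalous': P(ore) = 0.7·0.1500 / (0.7·0.1500 + 0.55·0.8500) ≈ 0.1834
After a geochemical assay='anomalous': P(ore) = 0.7·0.1834 / (0.7·0.1834 + 0.55·0.8166) ≈ 0.2223
After a geochemical assay='anomalous': P(ore) = 0.7·0.2223 / (0.7·0.2223 + 0.55·0.7777) ≈ 0.2668
After a geochemical assay='background': P(ore) = 0.3·0.2668 / (0.3·0.2668 + 0.45·0.7332) ≈ 0.1952
After a magnetic survey='anomalous': P(ore) = 0.9·0.1952 / (0.9·0.1952 + 0.75·0.8048) ≈ 0.2254

0.2254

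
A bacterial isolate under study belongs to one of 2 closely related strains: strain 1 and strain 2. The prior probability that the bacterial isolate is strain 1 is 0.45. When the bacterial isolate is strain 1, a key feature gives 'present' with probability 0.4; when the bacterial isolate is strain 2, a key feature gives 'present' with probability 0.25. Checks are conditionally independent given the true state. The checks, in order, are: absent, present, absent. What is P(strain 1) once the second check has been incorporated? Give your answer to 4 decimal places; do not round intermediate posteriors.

0.5115

Each posterior becomes the prior for the next update.
After 'absent': P(strain 1) = 0.6·0.4500 / (0.6·0.4500 + 0.75·0.5500) ≈ 0.3956
After 'present': P(strain 1) = 0.4·0.3956 / (0.4·0.3956 + 0.25·0.6044) ≈ 0.5115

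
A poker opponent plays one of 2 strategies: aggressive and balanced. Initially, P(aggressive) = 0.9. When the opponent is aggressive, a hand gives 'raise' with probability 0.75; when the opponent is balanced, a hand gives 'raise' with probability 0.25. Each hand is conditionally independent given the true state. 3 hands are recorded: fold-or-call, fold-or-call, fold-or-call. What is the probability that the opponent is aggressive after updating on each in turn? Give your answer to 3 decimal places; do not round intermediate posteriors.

0.250

Apply Bayes' rule sequentially, carrying P(aggressive) forward.
After 'fold-or-call': P(aggressive) = 0.25·0.9000 / (0.25·0.9000 + 0.75·0.1000) ≈ 0.7500
After 'fold-or-call': P(aggressive) = 0.25·0.7500 / (0.25·0.7500 + 0.75·0.2500) ≈ 0.5000
After 'fold-or-call': P(aggressive) = 0.25·0.5000 / (0.25·0.5000 + 0.75·0.5000) ≈ 0.2500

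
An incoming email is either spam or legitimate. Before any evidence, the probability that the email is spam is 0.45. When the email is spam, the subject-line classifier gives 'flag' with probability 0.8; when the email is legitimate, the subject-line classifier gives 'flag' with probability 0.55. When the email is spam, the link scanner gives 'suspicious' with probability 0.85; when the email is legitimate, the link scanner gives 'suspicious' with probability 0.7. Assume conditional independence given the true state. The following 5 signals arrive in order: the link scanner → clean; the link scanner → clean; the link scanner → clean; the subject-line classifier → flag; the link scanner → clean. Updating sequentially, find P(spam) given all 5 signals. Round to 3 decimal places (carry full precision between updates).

0.069

After the link scanner='clean': P(spam) = 0.15·0.4500 / (0.15·0.4500 + 0.3·0.5500) ≈ 0.2903
After the link scanner='clean': P(spam) = 0.15·0.2903 / (0.15·0.2903 + 0.3·0.7097) ≈ 0.1698
After the link scanner='clean': P(spam) = 0.15·0.1698 / (0.15·0.1698 + 0.3·0.8302) ≈ 0.0928
After the subject-line classifier='flag': P(spam) = 0.8·0.0928 / (0.8·0.0928 + 0.55·0.9072) ≈ 0.1295
After the link scanner='clean': P(spam) = 0.15·0.1295 / (0.15·0.1295 + 0.3·0.8705) ≈ 0.0692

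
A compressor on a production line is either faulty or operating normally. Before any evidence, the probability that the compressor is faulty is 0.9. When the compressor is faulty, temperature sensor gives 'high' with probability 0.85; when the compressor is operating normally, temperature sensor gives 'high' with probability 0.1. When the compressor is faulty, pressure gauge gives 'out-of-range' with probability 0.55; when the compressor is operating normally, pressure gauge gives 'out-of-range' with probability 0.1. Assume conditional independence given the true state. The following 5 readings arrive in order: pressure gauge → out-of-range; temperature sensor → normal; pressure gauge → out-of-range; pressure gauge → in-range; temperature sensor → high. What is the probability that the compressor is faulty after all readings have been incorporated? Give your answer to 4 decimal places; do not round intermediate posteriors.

0.9948

After pressure gauge='out-of-range': P(faulty) = 0.55·0.9000 / (0.55·0.9000 + 0.1·0.1000) ≈ 0.9802
After temperature sensor='normal': P(faulty) = 0.15·0.9802 / (0.15·0.9802 + 0.9·0.0198) ≈ 0.8919
After pressure gauge='out-of-range': P(faulty) = 0.55·0.8919 / (0.55·0.8919 + 0.1·0.1081) ≈ 0.9784
After pressure gauge='in-range': P(faulty) = 0.45·0.9784 / (0.45·0.9784 + 0.9·0.0216) ≈ 0.9578
After temperature sensor='high': P(faulty) = 0.85·0.9578 / (0.85·0.9578 + 0.1·0.0422) ≈ 0.9948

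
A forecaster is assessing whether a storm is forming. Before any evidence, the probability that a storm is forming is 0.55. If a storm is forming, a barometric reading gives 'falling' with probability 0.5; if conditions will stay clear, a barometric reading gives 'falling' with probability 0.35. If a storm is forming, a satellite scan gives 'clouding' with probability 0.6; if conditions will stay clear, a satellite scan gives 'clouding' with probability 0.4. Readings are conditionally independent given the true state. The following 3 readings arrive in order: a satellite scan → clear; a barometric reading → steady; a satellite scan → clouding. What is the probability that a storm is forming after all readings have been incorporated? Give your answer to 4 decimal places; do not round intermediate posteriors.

0.4846

Each posterior becomes the prior for the next update.
After a satellite scan='clear': P(storm) = 0.4·0.5500 / (0.4·0.5500 + 0.6·0.4500) ≈ 0.4490
After a barometric reading='steady': P(storm) = 0.5·0.4490 / (0.5·0.4490 + 0.65·0.5510) ≈ 0.3853
After a satellite scan='clouding': P(storm) = 0.6·0.3853 / (0.6·0.3853 + 0.4·0.6147) ≈ 0.4846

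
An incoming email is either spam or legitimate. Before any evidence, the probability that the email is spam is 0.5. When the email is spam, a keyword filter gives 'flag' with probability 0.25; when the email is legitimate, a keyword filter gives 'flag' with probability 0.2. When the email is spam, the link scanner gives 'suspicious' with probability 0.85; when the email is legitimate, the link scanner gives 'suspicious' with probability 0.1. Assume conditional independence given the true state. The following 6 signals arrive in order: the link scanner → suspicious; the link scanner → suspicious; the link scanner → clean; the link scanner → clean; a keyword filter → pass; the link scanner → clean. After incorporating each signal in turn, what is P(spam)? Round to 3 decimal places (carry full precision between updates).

Apply Bayes' rule sequentially, carrying P(spam) forward.
After the link scanner='suspicious': P(spam) = 0.85·0.5000 / (0.85·0.5000 + 0.1·0.5000) ≈ 0.8947
After the link scanner='suspicious': P(spam) = 0.85·0.8947 / (0.85·0.8947 + 0.1·0.1053) ≈ 0.9863
After the link scanner='clean': P(spam) = 0.15·0.9863 / (0.15·0.9863 + 0.9·0.0137) ≈ 0.9233
After the link scanner='clean': P(spam) = 0.15·0.9233 / (0.15·0.9233 + 0.9·0.0767) ≈ 0.6674
After a keyword filter='pass': P(spam) = 0.75·0.6674 / (0.75·0.6674 + 0.8·0.3326) ≈ 0.6530
After the link scanner='clean': P(spam) = 0.15·0.6530 / (0.15·0.6530 + 0.9·0.3470) ≈ 0.2387

0.239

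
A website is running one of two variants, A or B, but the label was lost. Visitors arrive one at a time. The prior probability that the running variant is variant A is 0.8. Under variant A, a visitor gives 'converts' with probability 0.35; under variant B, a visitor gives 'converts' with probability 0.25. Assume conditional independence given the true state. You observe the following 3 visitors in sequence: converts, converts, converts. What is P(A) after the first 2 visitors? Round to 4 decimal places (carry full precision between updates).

0.8869

Each posterior becomes the prior for the next update.
After 'converts': P(A) = 0.35·0.8000 / (0.35·0.8000 + 0.25·0.2000) ≈ 0.8485
After 'converts': P(A) = 0.35·0.8485 / (0.35·0.8485 + 0.25·0.1515) ≈ 0.8869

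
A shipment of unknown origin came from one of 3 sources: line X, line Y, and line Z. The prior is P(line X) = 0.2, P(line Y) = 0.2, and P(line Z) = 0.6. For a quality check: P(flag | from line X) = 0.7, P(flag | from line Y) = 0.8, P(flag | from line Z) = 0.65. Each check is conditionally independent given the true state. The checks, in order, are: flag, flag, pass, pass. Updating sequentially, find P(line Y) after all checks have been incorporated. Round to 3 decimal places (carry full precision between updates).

0.114

After 'flag': normaliser = 0.7·0.2000 + 0.8·0.2000 + 0.65·0.6000; P(line X) ≈ 0.2029, P(line Y) ≈ 0.2319, P(line Z) ≈ 0.5652
After 'flag': normaliser = 0.7·0.2029 + 0.8·0.2319 + 0.65·0.5652; P(line X) ≈ 0.2044, P(line Y) ≈ 0.2669, P(line Z) ≈ 0.5287
After 'pass': normaliser = 0.3·0.2044 + 0.2·0.2669 + 0.35·0.5287; P(line X) ≈ 0.2046, P(line Y) ≈ 0.1781, P(line Z) ≈ 0.6173
After 'pass': normaliser = 0.3·0.2046 + 0.2·0.1781 + 0.35·0.6173; P(line X) ≈ 0.1960, P(line Y) ≈ 0.1138, P(line Z) ≈ 0.6902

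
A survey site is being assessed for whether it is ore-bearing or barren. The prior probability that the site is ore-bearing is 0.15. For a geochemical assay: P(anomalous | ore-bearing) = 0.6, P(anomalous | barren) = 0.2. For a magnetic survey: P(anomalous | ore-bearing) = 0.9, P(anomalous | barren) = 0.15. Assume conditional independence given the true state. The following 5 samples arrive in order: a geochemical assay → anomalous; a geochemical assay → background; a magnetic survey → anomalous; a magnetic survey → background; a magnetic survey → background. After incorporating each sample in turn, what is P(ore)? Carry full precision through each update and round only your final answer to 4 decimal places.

After a geochemical assay='anomalous': P(ore) = 0.6·0.1500 / (0.6·0.1500 + 0.2·0.8500) ≈ 0.3462
After a geochemical assay='background': P(ore) = 0.4·0.3462 / (0.4·0.3462 + 0.8·0.6538) ≈ 0.2093
After a magnetic survey='anomalous': P(ore) = 0.9·0.2093 / (0.9·0.2093 + 0.15·0.7907) ≈ 0.6136
After a magnetic survey='background': P(ore) = 0.1·0.6136 / (0.1·0.6136 + 0.85·0.3864) ≈ 0.1574
After a magnetic survey='background': P(ore) = 0.1·0.1574 / (0.1·0.1574 + 0.85·0.8426) ≈ 0.0215

0.0215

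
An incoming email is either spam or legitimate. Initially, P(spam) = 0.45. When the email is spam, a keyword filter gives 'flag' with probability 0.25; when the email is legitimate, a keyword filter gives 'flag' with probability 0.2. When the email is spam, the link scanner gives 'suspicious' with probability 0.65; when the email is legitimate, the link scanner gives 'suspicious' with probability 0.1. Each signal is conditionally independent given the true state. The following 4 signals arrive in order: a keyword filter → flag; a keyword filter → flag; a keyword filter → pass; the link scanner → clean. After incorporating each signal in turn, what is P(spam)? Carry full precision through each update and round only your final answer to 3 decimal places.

0.318

After a keyword filter='flag': P(spam) = 0.25·0.4500 / (0.25·0.4500 + 0.2·0.5500) ≈ 0.5056
After a keyword filter='flag': P(spam) = 0.25·0.5056 / (0.25·0.5056 + 0.2·0.4944) ≈ 0.5611
After a keyword filter='pass': P(spam) = 0.75·0.5611 / (0.75·0.5611 + 0.8·0.4389) ≈ 0.5451
After the link scanner='clean': P(spam) = 0.35·0.5451 / (0.35·0.5451 + 0.9·0.4549) ≈ 0.3179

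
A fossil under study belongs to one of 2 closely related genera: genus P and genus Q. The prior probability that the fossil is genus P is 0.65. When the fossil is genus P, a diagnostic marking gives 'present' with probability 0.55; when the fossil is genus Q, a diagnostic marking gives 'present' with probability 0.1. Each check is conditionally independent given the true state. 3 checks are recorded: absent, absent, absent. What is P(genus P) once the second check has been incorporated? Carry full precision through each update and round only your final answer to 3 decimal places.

Apply Bayes' rule sequentially, carrying P(genus P) forward.
After 'absent': P(genus P) = 0.45·0.6500 / (0.45·0.6500 + 0.9·0.3500) ≈ 0.4815
After 'absent': P(genus P) = 0.45·0.4815 / (0.45·0.4815 + 0.9·0.5185) ≈ 0.3171

0.317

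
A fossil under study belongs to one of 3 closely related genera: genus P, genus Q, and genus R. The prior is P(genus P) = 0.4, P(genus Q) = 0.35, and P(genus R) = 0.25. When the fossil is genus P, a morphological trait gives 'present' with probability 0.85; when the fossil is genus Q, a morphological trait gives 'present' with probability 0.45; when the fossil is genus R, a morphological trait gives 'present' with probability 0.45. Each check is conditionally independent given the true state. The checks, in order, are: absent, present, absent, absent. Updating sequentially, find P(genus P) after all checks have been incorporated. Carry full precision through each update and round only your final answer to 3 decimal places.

After 'absent': normaliser = 0.15·0.4000 + 0.55·0.3500 + 0.55·0.2500; P(genus P) ≈ 0.1538, P(genus Q) ≈ 0.4936, P(genus R) ≈ 0.3526
After 'present': normaliser = 0.85·0.1538 + 0.45·0.4936 + 0.45·0.3526; P(genus P) ≈ 0.2556, P(genus Q) ≈ 0.4342, P(genus R) ≈ 0.3102
After 'absent': normaliser = 0.15·0.2556 + 0.55·0.4342 + 0.55·0.3102; P(genus P) ≈ 0.0856, P(genus Q) ≈ 0.5334, P(genus R) ≈ 0.3810
After 'absent': normaliser = 0.15·0.0856 + 0.55·0.5334 + 0.55·0.3810; P(genus P) ≈ 0.0249, P(genus Q) ≈ 0.5688, P(genus R) ≈ 0.4063

0.025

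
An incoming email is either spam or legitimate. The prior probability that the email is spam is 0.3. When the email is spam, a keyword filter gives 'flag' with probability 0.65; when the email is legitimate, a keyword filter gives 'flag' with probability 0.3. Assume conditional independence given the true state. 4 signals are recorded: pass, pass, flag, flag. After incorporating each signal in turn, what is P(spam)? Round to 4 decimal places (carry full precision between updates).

0.3347

After 'pass': P(spam) = 0.35·0.3000 / (0.35·0.3000 + 0.7·0.7000) ≈ 0.1765
After 'pass': P(spam) = 0.35·0.1765 / (0.35·0.1765 + 0.7·0.8235) ≈ 0.0968
After 'flag': P(spam) = 0.65·0.0968 / (0.65·0.0968 + 0.3·0.9032) ≈ 0.1884
After 'flag': P(spam) = 0.65·0.1884 / (0.65·0.1884 + 0.3·0.8116) ≈ 0.3347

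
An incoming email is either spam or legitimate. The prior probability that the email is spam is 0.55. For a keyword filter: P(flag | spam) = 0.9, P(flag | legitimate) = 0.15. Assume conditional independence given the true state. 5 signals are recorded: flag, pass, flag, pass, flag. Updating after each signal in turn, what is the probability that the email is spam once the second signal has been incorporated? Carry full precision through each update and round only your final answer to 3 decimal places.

After 'flag': P(spam) = 0.9·0.5500 / (0.9·0.5500 + 0.15·0.4500) ≈ 0.8800
After 'pass': P(spam) = 0.1·0.8800 / (0.1·0.8800 + 0.85·0.1200) ≈ 0.4632

0.463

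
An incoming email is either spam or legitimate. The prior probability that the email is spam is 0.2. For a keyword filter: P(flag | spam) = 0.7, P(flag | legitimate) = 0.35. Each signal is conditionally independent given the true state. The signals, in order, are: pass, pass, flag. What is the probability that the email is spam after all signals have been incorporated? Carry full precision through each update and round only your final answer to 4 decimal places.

0.0963

After 'pass': P(spam) = 0.3·0.2000 / (0.3·0.2000 + 0.65·0.8000) ≈ 0.1034
After 'pass': P(spam) = 0.3·0.1034 / (0.3·0.1034 + 0.65·0.8966) ≈ 0.0506
After 'flag': P(spam) = 0.7·0.0506 / (0.7·0.0506 + 0.35·0.9494) ≈ 0.0963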